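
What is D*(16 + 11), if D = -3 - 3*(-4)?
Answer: 243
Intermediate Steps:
D = 9 (D = -3 + 12 = 9)
D*(16 + 11) = 9*(16 + 11) = 9*27 = 243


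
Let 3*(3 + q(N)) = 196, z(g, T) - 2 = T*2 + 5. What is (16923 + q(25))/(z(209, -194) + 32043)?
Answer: 25478/47493 ≈ 0.53646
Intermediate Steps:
z(g, T) = 7 + 2*T (z(g, T) = 2 + (T*2 + 5) = 2 + (2*T + 5) = 2 + (5 + 2*T) = 7 + 2*T)
q(N) = 187/3 (q(N) = -3 + (1/3)*196 = -3 + 196/3 = 187/3)
(16923 + q(25))/(z(209, -194) + 32043) = (16923 + 187/3)/((7 + 2*(-194)) + 32043) = 50956/(3*((7 - 388) + 32043)) = 50956/(3*(-381 + 32043)) = (50956/3)/31662 = (50956/3)*(1/31662) = 25478/47493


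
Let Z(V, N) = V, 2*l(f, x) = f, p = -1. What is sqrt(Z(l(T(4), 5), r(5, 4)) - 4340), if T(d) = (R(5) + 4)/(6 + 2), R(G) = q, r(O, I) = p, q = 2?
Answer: I*sqrt(69434)/4 ≈ 65.876*I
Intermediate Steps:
r(O, I) = -1
R(G) = 2
T(d) = 3/4 (T(d) = (2 + 4)/(6 + 2) = 6/8 = 6*(1/8) = 3/4)
l(f, x) = f/2
sqrt(Z(l(T(4), 5), r(5, 4)) - 4340) = sqrt((1/2)*(3/4) - 4340) = sqrt(3/8 - 4340) = sqrt(-34717/8) = I*sqrt(69434)/4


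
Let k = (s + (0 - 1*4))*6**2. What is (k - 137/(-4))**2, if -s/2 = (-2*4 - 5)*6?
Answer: 485100625/16 ≈ 3.0319e+7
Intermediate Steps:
s = 156 (s = -2*(-2*4 - 5)*6 = -2*(-8 - 5)*6 = -(-26)*6 = -2*(-78) = 156)
k = 5472 (k = (156 + (0 - 1*4))*6**2 = (156 + (0 - 4))*36 = (156 - 4)*36 = 152*36 = 5472)
(k - 137/(-4))**2 = (5472 - 137/(-4))**2 = (5472 - 137*(-1/4))**2 = (5472 + 137/4)**2 = (22025/4)**2 = 485100625/16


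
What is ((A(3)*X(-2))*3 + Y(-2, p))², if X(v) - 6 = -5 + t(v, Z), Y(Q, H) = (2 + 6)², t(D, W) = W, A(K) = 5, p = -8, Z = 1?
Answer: 8836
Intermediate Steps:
Y(Q, H) = 64 (Y(Q, H) = 8² = 64)
X(v) = 2 (X(v) = 6 + (-5 + 1) = 6 - 4 = 2)
((A(3)*X(-2))*3 + Y(-2, p))² = ((5*2)*3 + 64)² = (10*3 + 64)² = (30 + 64)² = 94² = 8836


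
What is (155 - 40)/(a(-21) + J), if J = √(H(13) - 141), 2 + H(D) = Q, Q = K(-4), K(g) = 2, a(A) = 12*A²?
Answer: 40572/1867027 - 23*I*√141/5601081 ≈ 0.021731 - 4.876e-5*I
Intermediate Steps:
Q = 2
H(D) = 0 (H(D) = -2 + 2 = 0)
J = I*√141 (J = √(0 - 141) = √(-141) = I*√141 ≈ 11.874*I)
(155 - 40)/(a(-21) + J) = (155 - 40)/(12*(-21)² + I*√141) = 115/(12*441 + I*√141) = 115/(5292 + I*√141)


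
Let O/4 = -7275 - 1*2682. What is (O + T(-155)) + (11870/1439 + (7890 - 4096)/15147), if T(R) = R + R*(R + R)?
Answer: 176017886167/21796533 ≈ 8075.5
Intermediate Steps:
O = -39828 (O = 4*(-7275 - 1*2682) = 4*(-7275 - 2682) = 4*(-9957) = -39828)
T(R) = R + 2*R² (T(R) = R + R*(2*R) = R + 2*R²)
(O + T(-155)) + (11870/1439 + (7890 - 4096)/15147) = (-39828 - 155*(1 + 2*(-155))) + (11870/1439 + (7890 - 4096)/15147) = (-39828 - 155*(1 - 310)) + (11870*(1/1439) + 3794*(1/15147)) = (-39828 - 155*(-309)) + (11870/1439 + 3794/15147) = (-39828 + 47895) + 185254456/21796533 = 8067 + 185254456/21796533 = 176017886167/21796533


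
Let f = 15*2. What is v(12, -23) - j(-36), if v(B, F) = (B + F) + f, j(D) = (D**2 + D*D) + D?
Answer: -2537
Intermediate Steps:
f = 30
j(D) = D + 2*D**2 (j(D) = (D**2 + D**2) + D = 2*D**2 + D = D + 2*D**2)
v(B, F) = 30 + B + F (v(B, F) = (B + F) + 30 = 30 + B + F)
v(12, -23) - j(-36) = (30 + 12 - 23) - (-36)*(1 + 2*(-36)) = 19 - (-36)*(1 - 72) = 19 - (-36)*(-71) = 19 - 1*2556 = 19 - 2556 = -2537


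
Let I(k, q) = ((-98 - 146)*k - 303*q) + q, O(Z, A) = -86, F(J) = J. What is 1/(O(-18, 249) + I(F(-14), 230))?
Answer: -1/66130 ≈ -1.5122e-5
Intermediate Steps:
I(k, q) = -302*q - 244*k (I(k, q) = (-244*k - 303*q) + q = (-303*q - 244*k) + q = -302*q - 244*k)
1/(O(-18, 249) + I(F(-14), 230)) = 1/(-86 + (-302*230 - 244*(-14))) = 1/(-86 + (-69460 + 3416)) = 1/(-86 - 66044) = 1/(-66130) = -1/66130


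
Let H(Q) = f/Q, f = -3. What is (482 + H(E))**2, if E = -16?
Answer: 59521225/256 ≈ 2.3250e+5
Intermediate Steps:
H(Q) = -3/Q
(482 + H(E))**2 = (482 - 3/(-16))**2 = (482 - 3*(-1/16))**2 = (482 + 3/16)**2 = (7715/16)**2 = 59521225/256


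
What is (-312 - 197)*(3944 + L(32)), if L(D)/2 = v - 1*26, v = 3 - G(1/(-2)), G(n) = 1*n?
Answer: -1984591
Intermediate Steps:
G(n) = n
v = 7/2 (v = 3 - 1/(-2) = 3 - 1*(-½) = 3 + ½ = 7/2 ≈ 3.5000)
L(D) = -45 (L(D) = 2*(7/2 - 1*26) = 2*(7/2 - 26) = 2*(-45/2) = -45)
(-312 - 197)*(3944 + L(32)) = (-312 - 197)*(3944 - 45) = -509*3899 = -1984591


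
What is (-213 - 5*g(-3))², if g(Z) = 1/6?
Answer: 1646089/36 ≈ 45725.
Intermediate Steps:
g(Z) = ⅙
(-213 - 5*g(-3))² = (-213 - 5*⅙)² = (-213 - ⅚)² = (-1283/6)² = 1646089/36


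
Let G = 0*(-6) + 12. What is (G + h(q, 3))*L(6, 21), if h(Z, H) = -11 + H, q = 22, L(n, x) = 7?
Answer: 28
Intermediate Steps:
G = 12 (G = 0 + 12 = 12)
(G + h(q, 3))*L(6, 21) = (12 + (-11 + 3))*7 = (12 - 8)*7 = 4*7 = 28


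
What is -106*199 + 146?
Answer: -20948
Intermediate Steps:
-106*199 + 146 = -21094 + 146 = -20948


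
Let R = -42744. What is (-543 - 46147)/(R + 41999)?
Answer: 9338/149 ≈ 62.671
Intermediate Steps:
(-543 - 46147)/(R + 41999) = (-543 - 46147)/(-42744 + 41999) = -46690/(-745) = -46690*(-1/745) = 9338/149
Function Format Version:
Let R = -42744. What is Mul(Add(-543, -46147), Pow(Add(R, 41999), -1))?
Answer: Rational(9338, 149) ≈ 62.671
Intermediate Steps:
Mul(Add(-543, -46147), Pow(Add(R, 41999), -1)) = Mul(Add(-543, -46147), Pow(Add(-42744, 41999), -1)) = Mul(-46690, Pow(-745, -1)) = Mul(-46690, Rational(-1, 745)) = Rational(9338, 149)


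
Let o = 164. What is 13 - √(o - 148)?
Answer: 9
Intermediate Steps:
13 - √(o - 148) = 13 - √(164 - 148) = 13 - √16 = 13 - 1*4 = 13 - 4 = 9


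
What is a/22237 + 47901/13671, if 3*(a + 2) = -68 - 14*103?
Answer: 16797875/4825429 ≈ 3.4811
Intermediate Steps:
a = -1516/3 (a = -2 + (-68 - 14*103)/3 = -2 + (-68 - 1442)/3 = -2 + (⅓)*(-1510) = -2 - 1510/3 = -1516/3 ≈ -505.33)
a/22237 + 47901/13671 = -1516/3/22237 + 47901/13671 = -1516/3*1/22237 + 47901*(1/13671) = -1516/66711 + 2281/651 = 16797875/4825429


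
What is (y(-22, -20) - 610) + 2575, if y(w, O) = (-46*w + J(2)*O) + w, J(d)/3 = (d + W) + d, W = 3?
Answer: 2535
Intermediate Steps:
J(d) = 9 + 6*d (J(d) = 3*((d + 3) + d) = 3*((3 + d) + d) = 3*(3 + 2*d) = 9 + 6*d)
y(w, O) = -45*w + 21*O (y(w, O) = (-46*w + (9 + 6*2)*O) + w = (-46*w + (9 + 12)*O) + w = (-46*w + 21*O) + w = -45*w + 21*O)
(y(-22, -20) - 610) + 2575 = ((-45*(-22) + 21*(-20)) - 610) + 2575 = ((990 - 420) - 610) + 2575 = (570 - 610) + 2575 = -40 + 2575 = 2535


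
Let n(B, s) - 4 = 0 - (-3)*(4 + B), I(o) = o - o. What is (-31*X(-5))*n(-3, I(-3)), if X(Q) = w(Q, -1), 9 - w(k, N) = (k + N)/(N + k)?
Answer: -1736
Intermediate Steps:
w(k, N) = 8 (w(k, N) = 9 - (k + N)/(N + k) = 9 - (N + k)/(N + k) = 9 - 1*1 = 9 - 1 = 8)
X(Q) = 8
I(o) = 0
n(B, s) = 16 + 3*B (n(B, s) = 4 + (0 - (-3)*(4 + B)) = 4 + (0 - (-12 - 3*B)) = 4 + (0 + (12 + 3*B)) = 4 + (12 + 3*B) = 16 + 3*B)
(-31*X(-5))*n(-3, I(-3)) = (-31*8)*(16 + 3*(-3)) = -248*(16 - 9) = -248*7 = -1736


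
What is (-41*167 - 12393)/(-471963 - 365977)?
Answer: 962/41897 ≈ 0.022961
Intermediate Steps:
(-41*167 - 12393)/(-471963 - 365977) = (-6847 - 12393)/(-837940) = -19240*(-1/837940) = 962/41897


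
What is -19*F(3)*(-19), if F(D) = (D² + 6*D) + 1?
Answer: 10108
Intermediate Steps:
F(D) = 1 + D² + 6*D
-19*F(3)*(-19) = -19*(1 + 3² + 6*3)*(-19) = -19*(1 + 9 + 18)*(-19) = -19*28*(-19) = -532*(-19) = 10108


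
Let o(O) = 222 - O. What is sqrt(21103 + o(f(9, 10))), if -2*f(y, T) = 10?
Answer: 3*sqrt(2370) ≈ 146.05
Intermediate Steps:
f(y, T) = -5 (f(y, T) = -1/2*10 = -5)
sqrt(21103 + o(f(9, 10))) = sqrt(21103 + (222 - 1*(-5))) = sqrt(21103 + (222 + 5)) = sqrt(21103 + 227) = sqrt(21330) = 3*sqrt(2370)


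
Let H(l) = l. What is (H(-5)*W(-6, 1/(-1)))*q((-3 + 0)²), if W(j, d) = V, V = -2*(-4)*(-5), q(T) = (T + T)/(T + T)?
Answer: 200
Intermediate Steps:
q(T) = 1 (q(T) = (2*T)/((2*T)) = (2*T)*(1/(2*T)) = 1)
V = -40 (V = 8*(-5) = -40)
W(j, d) = -40
(H(-5)*W(-6, 1/(-1)))*q((-3 + 0)²) = -5*(-40)*1 = 200*1 = 200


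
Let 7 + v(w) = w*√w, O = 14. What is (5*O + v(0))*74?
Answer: 4662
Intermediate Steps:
v(w) = -7 + w^(3/2) (v(w) = -7 + w*√w = -7 + w^(3/2))
(5*O + v(0))*74 = (5*14 + (-7 + 0^(3/2)))*74 = (70 + (-7 + 0))*74 = (70 - 7)*74 = 63*74 = 4662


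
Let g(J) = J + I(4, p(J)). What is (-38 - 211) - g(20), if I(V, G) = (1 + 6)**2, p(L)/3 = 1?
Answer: -318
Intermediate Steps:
p(L) = 3 (p(L) = 3*1 = 3)
I(V, G) = 49 (I(V, G) = 7**2 = 49)
g(J) = 49 + J (g(J) = J + 49 = 49 + J)
(-38 - 211) - g(20) = (-38 - 211) - (49 + 20) = -249 - 1*69 = -249 - 69 = -318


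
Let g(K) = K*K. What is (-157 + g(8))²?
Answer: 8649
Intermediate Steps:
g(K) = K²
(-157 + g(8))² = (-157 + 8²)² = (-157 + 64)² = (-93)² = 8649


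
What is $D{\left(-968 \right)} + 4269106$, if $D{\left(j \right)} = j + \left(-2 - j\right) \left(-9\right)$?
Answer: $4259444$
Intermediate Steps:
$D{\left(j \right)} = 18 + 10 j$ ($D{\left(j \right)} = j + \left(18 + 9 j\right) = 18 + 10 j$)
$D{\left(-968 \right)} + 4269106 = \left(18 + 10 \left(-968\right)\right) + 4269106 = \left(18 - 9680\right) + 4269106 = -9662 + 4269106 = 4259444$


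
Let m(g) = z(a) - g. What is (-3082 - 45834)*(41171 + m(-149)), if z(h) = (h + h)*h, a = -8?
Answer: -2027470368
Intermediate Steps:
z(h) = 2*h² (z(h) = (2*h)*h = 2*h²)
m(g) = 128 - g (m(g) = 2*(-8)² - g = 2*64 - g = 128 - g)
(-3082 - 45834)*(41171 + m(-149)) = (-3082 - 45834)*(41171 + (128 - 1*(-149))) = -48916*(41171 + (128 + 149)) = -48916*(41171 + 277) = -48916*41448 = -2027470368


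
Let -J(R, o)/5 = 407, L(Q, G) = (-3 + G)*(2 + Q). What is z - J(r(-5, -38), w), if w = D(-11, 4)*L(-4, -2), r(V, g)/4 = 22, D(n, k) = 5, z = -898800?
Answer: -896765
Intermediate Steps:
r(V, g) = 88 (r(V, g) = 4*22 = 88)
w = 50 (w = 5*(-6 - 3*(-4) + 2*(-2) - 2*(-4)) = 5*(-6 + 12 - 4 + 8) = 5*10 = 50)
J(R, o) = -2035 (J(R, o) = -5*407 = -2035)
z - J(r(-5, -38), w) = -898800 - 1*(-2035) = -898800 + 2035 = -896765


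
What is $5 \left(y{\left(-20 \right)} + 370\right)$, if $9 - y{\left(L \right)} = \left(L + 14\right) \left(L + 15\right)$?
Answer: $1745$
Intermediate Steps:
$y{\left(L \right)} = 9 - \left(14 + L\right) \left(15 + L\right)$ ($y{\left(L \right)} = 9 - \left(L + 14\right) \left(L + 15\right) = 9 - \left(14 + L\right) \left(15 + L\right)$)
$5 \left(y{\left(-20 \right)} + 370\right) = 5 \left(\left(-201 - \left(-20\right)^{2} - -580\right) + 370\right) = 5 \left(\left(-201 - 400 + 580\right) + 370\right) = 5 \left(-21 + 370\right) = 5 \cdot 349 = 1745$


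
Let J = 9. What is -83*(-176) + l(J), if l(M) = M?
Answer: 14617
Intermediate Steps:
-83*(-176) + l(J) = -83*(-176) + 9 = 14608 + 9 = 14617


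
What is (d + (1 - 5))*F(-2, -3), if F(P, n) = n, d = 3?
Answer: 3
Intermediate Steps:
(d + (1 - 5))*F(-2, -3) = (3 + (1 - 5))*(-3) = (3 - 4)*(-3) = -1*(-3) = 3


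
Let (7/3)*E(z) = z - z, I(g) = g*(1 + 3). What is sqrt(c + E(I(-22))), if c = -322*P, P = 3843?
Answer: 21*I*sqrt(2806) ≈ 1112.4*I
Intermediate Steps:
I(g) = 4*g (I(g) = g*4 = 4*g)
c = -1237446 (c = -322*3843 = -1237446)
E(z) = 0 (E(z) = 3*(z - z)/7 = (3/7)*0 = 0)
sqrt(c + E(I(-22))) = sqrt(-1237446 + 0) = sqrt(-1237446) = 21*I*sqrt(2806)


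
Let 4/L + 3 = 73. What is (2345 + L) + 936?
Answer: 114837/35 ≈ 3281.1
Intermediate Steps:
L = 2/35 (L = 4/(-3 + 73) = 4/70 = 4*(1/70) = 2/35 ≈ 0.057143)
(2345 + L) + 936 = (2345 + 2/35) + 936 = 82077/35 + 936 = 114837/35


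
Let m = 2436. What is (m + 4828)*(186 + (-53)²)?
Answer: 21755680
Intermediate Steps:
(m + 4828)*(186 + (-53)²) = (2436 + 4828)*(186 + (-53)²) = 7264*(186 + 2809) = 7264*2995 = 21755680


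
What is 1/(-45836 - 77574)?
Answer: -1/123410 ≈ -8.1031e-6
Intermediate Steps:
1/(-45836 - 77574) = 1/(-123410) = -1/123410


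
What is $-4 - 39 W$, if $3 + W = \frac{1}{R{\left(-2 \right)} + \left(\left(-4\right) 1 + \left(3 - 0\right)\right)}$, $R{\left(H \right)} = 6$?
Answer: $\frac{526}{5} \approx 105.2$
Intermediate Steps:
$W = - \frac{14}{5}$ ($W = -3 + \frac{1}{6 + \left(\left(-4\right) 1 + \left(3 - 0\right)\right)} = -3 + \frac{1}{6 + \left(-4 + \left(3 + 0\right)\right)} = -3 + \frac{1}{6 + \left(-4 + 3\right)} = -3 + \frac{1}{6 - 1} = -3 + \frac{1}{5} = - \frac{14}{5} \approx -2.8$)
$-4 - 39 W = -4 - - \frac{546}{5} = -4 + \frac{546}{5} = \frac{526}{5}$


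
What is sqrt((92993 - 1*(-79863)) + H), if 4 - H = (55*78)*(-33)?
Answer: sqrt(314430) ≈ 560.74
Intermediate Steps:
H = 141574 (H = 4 - 55*78*(-33) = 4 - 4290*(-33) = 4 - 1*(-141570) = 4 + 141570 = 141574)
sqrt((92993 - 1*(-79863)) + H) = sqrt((92993 - 1*(-79863)) + 141574) = sqrt((92993 + 79863) + 141574) = sqrt(172856 + 141574) = sqrt(314430)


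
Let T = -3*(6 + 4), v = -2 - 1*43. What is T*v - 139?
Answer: 1211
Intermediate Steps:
v = -45 (v = -2 - 43 = -45)
T = -30 (T = -3*10 = -30)
T*v - 139 = -30*(-45) - 139 = 1350 - 139 = 1211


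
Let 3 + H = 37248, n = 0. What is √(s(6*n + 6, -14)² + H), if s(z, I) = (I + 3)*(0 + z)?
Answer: 7*√849 ≈ 203.96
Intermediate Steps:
s(z, I) = z*(3 + I) (s(z, I) = (3 + I)*z = z*(3 + I))
H = 37245 (H = -3 + 37248 = 37245)
√(s(6*n + 6, -14)² + H) = √(((6*0 + 6)*(3 - 14))² + 37245) = √(((0 + 6)*(-11))² + 37245) = √((6*(-11))² + 37245) = √((-66)² + 37245) = √(4356 + 37245) = √41601 = 7*√849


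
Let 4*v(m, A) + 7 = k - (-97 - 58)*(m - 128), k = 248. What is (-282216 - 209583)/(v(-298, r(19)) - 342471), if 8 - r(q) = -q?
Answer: 1967196/1435673 ≈ 1.3702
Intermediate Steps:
r(q) = 8 + q (r(q) = 8 - (-1)*q = 8 + q)
v(m, A) = -19599/4 + 155*m/4 (v(m, A) = -7/4 + (248 - (-97 - 58)*(m - 128))/4 = -7/4 + (248 - (-155)*(-128 + m))/4 = -7/4 + (248 - (19840 - 155*m))/4 = -7/4 + (248 + (-19840 + 155*m))/4 = -7/4 + (-19592 + 155*m)/4 = -7/4 + (-4898 + 155*m/4) = -19599/4 + 155*m/4)
(-282216 - 209583)/(v(-298, r(19)) - 342471) = (-282216 - 209583)/((-19599/4 + (155/4)*(-298)) - 342471) = -491799/((-19599/4 - 23095/2) - 342471) = -491799/(-65789/4 - 342471) = -491799/(-1435673/4) = -491799*(-4/1435673) = 1967196/1435673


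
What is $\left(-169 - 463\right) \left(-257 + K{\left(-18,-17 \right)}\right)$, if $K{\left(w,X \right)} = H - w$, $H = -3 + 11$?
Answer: $145992$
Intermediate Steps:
$H = 8$
$K{\left(w,X \right)} = 8 - w$
$\left(-169 - 463\right) \left(-257 + K{\left(-18,-17 \right)}\right) = \left(-169 - 463\right) \left(-257 + \left(8 - -18\right)\right) = - 632 \left(-257 + \left(8 + 18\right)\right) = - 632 \left(-257 + 26\right) = \left(-632\right) \left(-231\right) = 145992$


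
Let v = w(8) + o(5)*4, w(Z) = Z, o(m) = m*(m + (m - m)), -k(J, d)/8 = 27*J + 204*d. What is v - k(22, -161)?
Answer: -257892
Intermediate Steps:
k(J, d) = -1632*d - 216*J (k(J, d) = -8*(27*J + 204*d) = -1632*d - 216*J)
o(m) = m² (o(m) = m*(m + 0) = m*m = m²)
v = 108 (v = 8 + 5²*4 = 8 + 25*4 = 8 + 100 = 108)
v - k(22, -161) = 108 - (-1632*(-161) - 216*22) = 108 - (262752 - 4752) = 108 - 1*258000 = 108 - 258000 = -257892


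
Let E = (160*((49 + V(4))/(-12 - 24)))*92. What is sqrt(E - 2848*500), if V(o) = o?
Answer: 4*I*sqrt(813190)/3 ≈ 1202.4*I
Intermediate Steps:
E = -195040/9 (E = (160*((49 + 4)/(-12 - 24)))*92 = (160*(53/(-36)))*92 = (160*(53*(-1/36)))*92 = (160*(-53/36))*92 = -2120/9*92 = -195040/9 ≈ -21671.)
sqrt(E - 2848*500) = sqrt(-195040/9 - 2848*500) = sqrt(-195040/9 - 1424000) = sqrt(-13011040/9) = 4*I*sqrt(813190)/3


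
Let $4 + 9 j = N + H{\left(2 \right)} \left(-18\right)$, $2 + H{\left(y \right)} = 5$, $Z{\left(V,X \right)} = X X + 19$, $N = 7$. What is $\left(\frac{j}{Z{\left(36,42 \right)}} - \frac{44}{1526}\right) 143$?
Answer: $- \frac{18682807}{4081287} \approx -4.5777$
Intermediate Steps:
$Z{\left(V,X \right)} = 19 + X^{2}$ ($Z{\left(V,X \right)} = X^{2} + 19 = 19 + X^{2}$)
$H{\left(y \right)} = 3$ ($H{\left(y \right)} = -2 + 5 = 3$)
$j = - \frac{17}{3}$ ($j = - \frac{4}{9} + \frac{7 + 3 \left(-18\right)}{9} = - \frac{4}{9} + \frac{7 - 54}{9} = - \frac{4}{9} + \frac{1}{9} \left(-47\right) = - \frac{4}{9} - \frac{47}{9} = - \frac{17}{3} \approx -5.6667$)
$\left(\frac{j}{Z{\left(36,42 \right)}} - \frac{44}{1526}\right) 143 = \left(- \frac{17}{3 \left(19 + 42^{2}\right)} - \frac{44}{1526}\right) 143 = \left(- \frac{17}{3 \left(19 + 1764\right)} - \frac{22}{763}\right) 143 = \left(- \frac{17}{3 \cdot 1783} - \frac{22}{763}\right) 143 = \left(\left(- \frac{17}{3}\right) \frac{1}{1783} - \frac{22}{763}\right) 143 = \left(- \frac{17}{5349} - \frac{22}{763}\right) 143 = \left(- \frac{130649}{4081287}\right) 143 = - \frac{18682807}{4081287}$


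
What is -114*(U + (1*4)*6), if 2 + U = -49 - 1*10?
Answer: 4218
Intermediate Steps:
U = -61 (U = -2 + (-49 - 1*10) = -2 + (-49 - 10) = -2 - 59 = -61)
-114*(U + (1*4)*6) = -114*(-61 + (1*4)*6) = -114*(-61 + 4*6) = -114*(-61 + 24) = -114*(-37) = 4218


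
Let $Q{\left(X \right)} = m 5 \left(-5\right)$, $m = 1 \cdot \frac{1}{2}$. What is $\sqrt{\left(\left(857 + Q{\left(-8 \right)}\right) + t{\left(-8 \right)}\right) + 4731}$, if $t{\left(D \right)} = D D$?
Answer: $\frac{\sqrt{22558}}{2} \approx 75.097$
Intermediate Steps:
$m = \frac{1}{2}$ ($m = 1 \cdot \frac{1}{2} = \frac{1}{2} \approx 0.5$)
$Q{\left(X \right)} = - \frac{25}{2}$ ($Q{\left(X \right)} = \frac{1}{2} \cdot 5 \left(-5\right) = \frac{5}{2} \left(-5\right) = - \frac{25}{2}$)
$t{\left(D \right)} = D^{2}$
$\sqrt{\left(\left(857 + Q{\left(-8 \right)}\right) + t{\left(-8 \right)}\right) + 4731} = \sqrt{\left(\left(857 - \frac{25}{2}\right) + \left(-8\right)^{2}\right) + 4731} = \sqrt{\left(\frac{1689}{2} + 64\right) + 4731} = \sqrt{\frac{1817}{2} + 4731} = \sqrt{\frac{11279}{2}} = \frac{\sqrt{22558}}{2}$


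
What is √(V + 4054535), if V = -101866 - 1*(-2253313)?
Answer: √6205982 ≈ 2491.2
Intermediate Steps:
V = 2151447 (V = -101866 + 2253313 = 2151447)
√(V + 4054535) = √(2151447 + 4054535) = √6205982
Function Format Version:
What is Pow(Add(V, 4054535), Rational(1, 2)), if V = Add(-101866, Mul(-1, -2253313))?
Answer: Pow(6205982, Rational(1, 2)) ≈ 2491.2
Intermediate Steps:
V = 2151447 (V = Add(-101866, 2253313) = 2151447)
Pow(Add(V, 4054535), Rational(1, 2)) = Pow(Add(2151447, 4054535), Rational(1, 2)) = Pow(6205982, Rational(1, 2))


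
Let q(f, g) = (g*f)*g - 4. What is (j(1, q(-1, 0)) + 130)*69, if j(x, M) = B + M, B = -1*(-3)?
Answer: 8901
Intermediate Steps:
B = 3
q(f, g) = -4 + f*g² (q(f, g) = (f*g)*g - 4 = f*g² - 4 = -4 + f*g²)
j(x, M) = 3 + M
(j(1, q(-1, 0)) + 130)*69 = ((3 + (-4 - 1*0²)) + 130)*69 = ((3 + (-4 - 1*0)) + 130)*69 = ((3 + (-4 + 0)) + 130)*69 = ((3 - 4) + 130)*69 = (-1 + 130)*69 = 129*69 = 8901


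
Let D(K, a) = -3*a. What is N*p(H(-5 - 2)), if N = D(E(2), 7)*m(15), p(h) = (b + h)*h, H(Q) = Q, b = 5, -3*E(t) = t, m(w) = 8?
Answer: -2352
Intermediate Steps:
E(t) = -t/3
p(h) = h*(5 + h) (p(h) = (5 + h)*h = h*(5 + h))
N = -168 (N = -3*7*8 = -21*8 = -168)
N*p(H(-5 - 2)) = -168*(-5 - 2)*(5 + (-5 - 2)) = -(-1176)*(5 - 7) = -(-1176)*(-2) = -168*14 = -2352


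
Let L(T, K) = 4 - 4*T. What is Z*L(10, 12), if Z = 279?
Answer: -10044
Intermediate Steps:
Z*L(10, 12) = 279*(4 - 4*10) = 279*(4 - 40) = 279*(-36) = -10044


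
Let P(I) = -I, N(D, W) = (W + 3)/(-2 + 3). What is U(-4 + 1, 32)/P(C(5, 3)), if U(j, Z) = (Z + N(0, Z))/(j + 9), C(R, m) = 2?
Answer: -67/12 ≈ -5.5833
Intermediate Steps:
N(D, W) = 3 + W (N(D, W) = (3 + W)/1 = (3 + W)*1 = 3 + W)
U(j, Z) = (3 + 2*Z)/(9 + j) (U(j, Z) = (Z + (3 + Z))/(j + 9) = (3 + 2*Z)/(9 + j))
U(-4 + 1, 32)/P(C(5, 3)) = ((3 + 2*32)/(9 + (-4 + 1)))/((-1*2)) = ((3 + 64)/(9 - 3))/(-2) = (67/6)*(-1/2) = -67/12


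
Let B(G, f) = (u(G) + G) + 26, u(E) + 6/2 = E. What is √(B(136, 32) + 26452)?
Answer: √26747 ≈ 163.55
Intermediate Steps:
u(E) = -3 + E
B(G, f) = 23 + 2*G (B(G, f) = ((-3 + G) + G) + 26 = (-3 + 2*G) + 26 = 23 + 2*G)
√(B(136, 32) + 26452) = √((23 + 2*136) + 26452) = √((23 + 272) + 26452) = √(295 + 26452) = √26747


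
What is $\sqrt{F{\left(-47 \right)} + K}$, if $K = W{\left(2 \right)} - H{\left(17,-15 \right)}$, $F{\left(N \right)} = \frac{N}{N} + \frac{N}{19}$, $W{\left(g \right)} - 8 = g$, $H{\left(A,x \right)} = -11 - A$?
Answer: $\frac{\sqrt{13186}}{19} \approx 6.0437$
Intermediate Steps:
$W{\left(g \right)} = 8 + g$
$F{\left(N \right)} = 1 + \frac{N}{19}$ ($F{\left(N \right)} = 1 + N \frac{1}{19} = 1 + \frac{N}{19}$)
$K = 38$ ($K = \left(8 + 2\right) - \left(-11 - 17\right) = 10 - \left(-11 - 17\right) = 10 - -28 = 10 + 28 = 38$)
$\sqrt{F{\left(-47 \right)} + K} = \sqrt{\left(1 + \frac{1}{19} \left(-47\right)\right) + 38} = \sqrt{\left(1 - \frac{47}{19}\right) + 38} = \sqrt{- \frac{28}{19} + 38} = \sqrt{\frac{694}{19}} = \frac{\sqrt{13186}}{19}$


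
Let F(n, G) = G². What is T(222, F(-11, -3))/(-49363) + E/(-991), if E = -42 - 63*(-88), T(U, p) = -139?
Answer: -271457477/48918733 ≈ -5.5491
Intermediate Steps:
E = 5502 (E = -42 + 5544 = 5502)
T(222, F(-11, -3))/(-49363) + E/(-991) = -139/(-49363) + 5502/(-991) = -139*(-1/49363) + 5502*(-1/991) = 139/49363 - 5502/991 = -271457477/48918733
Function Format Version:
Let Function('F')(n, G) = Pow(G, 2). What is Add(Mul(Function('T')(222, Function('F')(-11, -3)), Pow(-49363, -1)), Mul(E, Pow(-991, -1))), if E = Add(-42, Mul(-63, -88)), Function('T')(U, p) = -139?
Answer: Rational(-271457477, 48918733) ≈ -5.5491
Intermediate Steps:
E = 5502 (E = Add(-42, 5544) = 5502)
Add(Mul(Function('T')(222, Function('F')(-11, -3)), Pow(-49363, -1)), Mul(E, Pow(-991, -1))) = Add(Mul(-139, Pow(-49363, -1)), Mul(5502, Pow(-991, -1))) = Add(Mul(-139, Rational(-1, 49363)), Mul(5502, Rational(-1, 991))) = Add(Rational(139, 49363), Rational(-5502, 991)) = Rational(-271457477, 48918733)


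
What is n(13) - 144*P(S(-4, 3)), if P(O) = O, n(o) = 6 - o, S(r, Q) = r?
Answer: 569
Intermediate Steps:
n(13) - 144*P(S(-4, 3)) = (6 - 1*13) - 144*(-4) = (6 - 13) + 576 = -7 + 576 = 569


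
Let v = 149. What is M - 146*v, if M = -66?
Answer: -21820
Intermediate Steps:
M - 146*v = -66 - 146*149 = -66 - 21754 = -21820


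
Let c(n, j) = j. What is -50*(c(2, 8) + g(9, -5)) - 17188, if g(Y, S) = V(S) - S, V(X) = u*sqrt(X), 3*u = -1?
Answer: -17838 + 50*I*sqrt(5)/3 ≈ -17838.0 + 37.268*I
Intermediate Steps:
u = -1/3 (u = (1/3)*(-1) = -1/3 ≈ -0.33333)
V(X) = -sqrt(X)/3
g(Y, S) = -S - sqrt(S)/3 (g(Y, S) = -sqrt(S)/3 - S = -S - sqrt(S)/3)
-50*(c(2, 8) + g(9, -5)) - 17188 = -50*(8 + (-1*(-5) - I*sqrt(5)/3)) - 17188 = -50*(8 + (5 - I*sqrt(5)/3)) - 17188 = -50*(13 - I*sqrt(5)/3) - 17188 = (-650 + 50*I*sqrt(5)/3) - 17188 = -17838 + 50*I*sqrt(5)/3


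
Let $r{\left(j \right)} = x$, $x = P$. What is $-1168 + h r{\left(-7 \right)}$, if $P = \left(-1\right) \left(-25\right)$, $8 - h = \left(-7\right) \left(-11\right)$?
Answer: $-2893$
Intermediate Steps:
$h = -69$ ($h = 8 - \left(-7\right) \left(-11\right) = 8 - 77 = -69$)
$P = 25$
$x = 25$
$r{\left(j \right)} = 25$
$-1168 + h r{\left(-7 \right)} = -1168 - 1725 = -2893$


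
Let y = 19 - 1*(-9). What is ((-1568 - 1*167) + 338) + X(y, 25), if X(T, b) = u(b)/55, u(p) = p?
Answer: -15362/11 ≈ -1396.5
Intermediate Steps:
y = 28 (y = 19 + 9 = 28)
X(T, b) = b/55
((-1568 - 1*167) + 338) + X(y, 25) = ((-1568 - 1*167) + 338) + (1/55)*25 = ((-1568 - 167) + 338) + 5/11 = (-1735 + 338) + 5/11 = -1397 + 5/11 = -15362/11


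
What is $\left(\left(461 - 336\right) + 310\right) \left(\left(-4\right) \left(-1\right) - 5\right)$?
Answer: $-435$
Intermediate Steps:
$\left(\left(461 - 336\right) + 310\right) \left(\left(-4\right) \left(-1\right) - 5\right) = \left(125 + 310\right) \left(4 - 5\right) = 435 \left(-1\right) = -435$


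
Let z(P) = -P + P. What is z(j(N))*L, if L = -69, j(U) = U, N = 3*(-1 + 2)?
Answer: 0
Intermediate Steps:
N = 3 (N = 3*1 = 3)
z(P) = 0
z(j(N))*L = 0*(-69) = 0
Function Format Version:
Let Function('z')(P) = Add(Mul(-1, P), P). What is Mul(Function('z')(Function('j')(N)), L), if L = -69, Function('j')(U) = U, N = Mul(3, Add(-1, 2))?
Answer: 0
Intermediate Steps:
N = 3 (N = Mul(3, 1) = 3)
Function('z')(P) = 0
Mul(Function('z')(Function('j')(N)), L) = Mul(0, -69) = 0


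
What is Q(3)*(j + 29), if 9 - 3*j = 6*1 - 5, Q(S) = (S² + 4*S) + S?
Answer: 760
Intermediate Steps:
Q(S) = S² + 5*S
j = 8/3 (j = 3 - (6*1 - 5)/3 = 3 - (6 - 5)/3 = 3 - ⅓*1 = 3 - ⅓ = 8/3 ≈ 2.6667)
Q(3)*(j + 29) = (3*(5 + 3))*(8/3 + 29) = (3*8)*(95/3) = 24*(95/3) = 760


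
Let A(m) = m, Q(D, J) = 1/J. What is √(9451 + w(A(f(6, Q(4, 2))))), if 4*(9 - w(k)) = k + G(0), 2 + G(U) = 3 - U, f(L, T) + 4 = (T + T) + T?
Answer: √151366/4 ≈ 97.264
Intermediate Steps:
f(L, T) = -4 + 3*T (f(L, T) = -4 + ((T + T) + T) = -4 + (2*T + T) = -4 + 3*T)
G(U) = 1 - U (G(U) = -2 + (3 - U) = 1 - U)
w(k) = 35/4 - k/4 (w(k) = 9 - (k + (1 - 1*0))/4 = 9 - (k + (1 + 0))/4 = 9 - (k + 1)/4 = 9 - (1 + k)/4 = 9 + (-¼ - k/4) = 35/4 - k/4)
√(9451 + w(A(f(6, Q(4, 2))))) = √(9451 + (35/4 - (-4 + 3/2)/4)) = √(9451 + (35/4 - ¼*(-5/2))) = √(9451 + (35/4 + 5/8)) = √(9451 + 75/8) = √(75683/8) = √151366/4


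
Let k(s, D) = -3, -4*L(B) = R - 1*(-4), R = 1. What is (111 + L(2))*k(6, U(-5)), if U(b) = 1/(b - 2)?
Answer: -1317/4 ≈ -329.25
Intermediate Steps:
U(b) = 1/(-2 + b)
L(B) = -5/4 (L(B) = -(1 - 1*(-4))/4 = -(1 + 4)/4 = -¼*5 = -5/4)
(111 + L(2))*k(6, U(-5)) = (111 - 5/4)*(-3) = (439/4)*(-3) = -1317/4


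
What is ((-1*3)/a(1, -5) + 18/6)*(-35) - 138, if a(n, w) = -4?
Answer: -1077/4 ≈ -269.25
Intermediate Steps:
((-1*3)/a(1, -5) + 18/6)*(-35) - 138 = (-1*3/(-4) + 18/6)*(-35) - 138 = (-3*(-¼) + 18*(⅙))*(-35) - 138 = (¾ + 3)*(-35) - 138 = (15/4)*(-35) - 138 = -525/4 - 138 = -1077/4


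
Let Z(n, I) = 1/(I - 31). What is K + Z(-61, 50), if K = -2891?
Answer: -54928/19 ≈ -2890.9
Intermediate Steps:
Z(n, I) = 1/(-31 + I)
K + Z(-61, 50) = -2891 + 1/(-31 + 50) = -2891 + 1/19 = -54928/19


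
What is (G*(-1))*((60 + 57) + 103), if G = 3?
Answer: -660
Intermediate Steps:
(G*(-1))*((60 + 57) + 103) = (3*(-1))*((60 + 57) + 103) = -3*(117 + 103) = -3*220 = -660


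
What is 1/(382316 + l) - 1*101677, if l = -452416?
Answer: -7127557701/70100 ≈ -1.0168e+5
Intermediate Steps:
1/(382316 + l) - 1*101677 = 1/(382316 - 452416) - 1*101677 = 1/(-70100) - 101677 = -1/70100 - 101677 = -7127557701/70100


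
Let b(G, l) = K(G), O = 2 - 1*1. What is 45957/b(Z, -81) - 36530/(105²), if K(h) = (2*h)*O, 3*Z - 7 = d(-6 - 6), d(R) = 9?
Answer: 303771763/70560 ≈ 4305.2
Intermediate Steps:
O = 1 (O = 2 - 1 = 1)
Z = 16/3 (Z = 7/3 + (⅓)*9 = 7/3 + 3 = 16/3 ≈ 5.3333)
K(h) = 2*h (K(h) = (2*h)*1 = 2*h)
b(G, l) = 2*G
45957/b(Z, -81) - 36530/(105²) = 45957/((2*(16/3))) - 36530/(105²) = 45957/(32/3) - 36530/11025 = 45957*(3/32) - 36530*1/11025 = 137871/32 - 7306/2205 = 303771763/70560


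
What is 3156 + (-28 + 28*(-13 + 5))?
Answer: 2904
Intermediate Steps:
3156 + (-28 + 28*(-13 + 5)) = 3156 + (-28 + 28*(-8)) = 3156 + (-28 - 224) = 3156 - 252 = 2904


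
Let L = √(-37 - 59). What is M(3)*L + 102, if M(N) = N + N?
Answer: 102 + 24*I*√6 ≈ 102.0 + 58.788*I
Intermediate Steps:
M(N) = 2*N
L = 4*I*√6 (L = √(-96) = 4*I*√6 ≈ 9.798*I)
M(3)*L + 102 = (2*3)*(4*I*√6) + 102 = 6*(4*I*√6) + 102 = 24*I*√6 + 102 = 102 + 24*I*√6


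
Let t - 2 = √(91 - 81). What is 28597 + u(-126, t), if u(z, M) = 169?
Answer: 28766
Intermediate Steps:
t = 2 + √10 (t = 2 + √(91 - 81) = 2 + √10 ≈ 5.1623)
28597 + u(-126, t) = 28597 + 169 = 28766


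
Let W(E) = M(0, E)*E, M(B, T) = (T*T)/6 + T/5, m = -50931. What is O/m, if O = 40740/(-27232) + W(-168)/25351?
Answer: 9333236521/14650268875080 ≈ 0.00063707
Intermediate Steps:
M(B, T) = T/5 + T**2/6 (M(B, T) = T**2*(1/6) + T*(1/5) = T**2/6 + T/5 = T/5 + T**2/6)
W(E) = E**2*(6 + 5*E)/30 (W(E) = (E*(6 + 5*E)/30)*E = E**2*(6 + 5*E)/30)
O = -27999709563/862948040 (O = 40740/(-27232) + ((1/30)*(-168)**2*(6 + 5*(-168)))/25351 = 40740*(-1/27232) + ((1/30)*28224*(6 - 840))*(1/25351) = -10185/6808 + ((1/30)*28224*(-834))*(1/25351) = -10185/6808 - 3923136/5*1/25351 = -10185/6808 - 3923136/126755 = -27999709563/862948040 ≈ -32.447)
O/m = -27999709563/862948040/(-50931) = -27999709563/862948040*(-1/50931) = 9333236521/14650268875080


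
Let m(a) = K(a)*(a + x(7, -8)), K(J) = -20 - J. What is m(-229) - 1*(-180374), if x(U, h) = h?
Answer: 130841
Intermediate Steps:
m(a) = (-20 - a)*(-8 + a) (m(a) = (-20 - a)*(a - 8) = (-20 - a)*(-8 + a))
m(-229) - 1*(-180374) = -(-8 - 229)*(20 - 229) - 1*(-180374) = -1*(-237)*(-209) + 180374 = -49533 + 180374 = 130841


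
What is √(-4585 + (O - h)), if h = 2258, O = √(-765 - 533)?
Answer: √(-6843 + I*√1298) ≈ 0.2178 + 82.723*I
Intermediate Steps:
O = I*√1298 (O = √(-1298) = I*√1298 ≈ 36.028*I)
√(-4585 + (O - h)) = √(-4585 + (I*√1298 - 1*2258)) = √(-4585 + (I*√1298 - 2258)) = √(-4585 + (-2258 + I*√1298)) = √(-6843 + I*√1298)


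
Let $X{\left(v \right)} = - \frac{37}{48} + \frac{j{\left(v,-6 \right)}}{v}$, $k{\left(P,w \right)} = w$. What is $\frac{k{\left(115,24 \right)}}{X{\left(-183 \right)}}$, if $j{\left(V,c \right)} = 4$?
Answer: $- \frac{70272}{2321} \approx -30.277$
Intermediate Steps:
$X{\left(v \right)} = - \frac{37}{48} + \frac{4}{v}$
$\frac{k{\left(115,24 \right)}}{X{\left(-183 \right)}} = \frac{24}{- \frac{37}{48} + \frac{4}{-183}} = \frac{24}{- \frac{37}{48} + 4 \left(- \frac{1}{183}\right)} = \frac{24}{- \frac{37}{48} - \frac{4}{183}} = \frac{24}{- \frac{2321}{2928}} = 24 \left(- \frac{2928}{2321}\right) = - \frac{70272}{2321}$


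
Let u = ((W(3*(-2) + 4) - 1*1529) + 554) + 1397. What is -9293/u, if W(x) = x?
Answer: -9293/420 ≈ -22.126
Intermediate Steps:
u = 420 (u = (((3*(-2) + 4) - 1*1529) + 554) + 1397 = (((-6 + 4) - 1529) + 554) + 1397 = ((-2 - 1529) + 554) + 1397 = (-1531 + 554) + 1397 = -977 + 1397 = 420)
-9293/u = -9293/420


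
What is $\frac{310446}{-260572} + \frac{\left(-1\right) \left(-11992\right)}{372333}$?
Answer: $- \frac{4325558119}{3731521326} \approx -1.1592$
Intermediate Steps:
$\frac{310446}{-260572} + \frac{\left(-1\right) \left(-11992\right)}{372333} = 310446 \left(- \frac{1}{260572}\right) + 11992 \cdot \frac{1}{372333} = - \frac{155223}{130286} + \frac{11992}{372333} = - \frac{4325558119}{3731521326}$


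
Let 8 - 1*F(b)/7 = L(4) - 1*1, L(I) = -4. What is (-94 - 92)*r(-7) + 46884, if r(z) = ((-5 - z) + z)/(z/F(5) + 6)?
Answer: 3622158/77 ≈ 47041.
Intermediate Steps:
F(b) = 91 (F(b) = 56 - 7*(-4 - 1*1) = 56 - 7*(-4 - 1) = 56 - 7*(-5) = 56 + 35 = 91)
r(z) = -5/(6 + z/91) (r(z) = ((-5 - z) + z)/(z/91 + 6) = -5/(z*(1/91) + 6) = -5/(z/91 + 6) = -5/(6 + z/91))
(-94 - 92)*r(-7) + 46884 = (-94 - 92)*(-455/(546 - 7)) + 46884 = -(-84630)/539 + 46884 = -186*(-65/77) + 46884 = 12090/77 + 46884 = 3622158/77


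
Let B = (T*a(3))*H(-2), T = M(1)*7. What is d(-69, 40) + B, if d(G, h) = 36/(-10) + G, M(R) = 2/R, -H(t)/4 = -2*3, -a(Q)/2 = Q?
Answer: -10443/5 ≈ -2088.6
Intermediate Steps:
a(Q) = -2*Q
H(t) = 24 (H(t) = -(-8)*3 = -4*(-6) = 24)
T = 14 (T = (2/1)*7 = (2*1)*7 = 2*7 = 14)
d(G, h) = -18/5 + G (d(G, h) = 36*(-⅒) + G = -18/5 + G)
B = -2016 (B = (14*(-2*3))*24 = (14*(-6))*24 = -84*24 = -2016)
d(-69, 40) + B = (-18/5 - 69) - 2016 = -363/5 - 2016 = -10443/5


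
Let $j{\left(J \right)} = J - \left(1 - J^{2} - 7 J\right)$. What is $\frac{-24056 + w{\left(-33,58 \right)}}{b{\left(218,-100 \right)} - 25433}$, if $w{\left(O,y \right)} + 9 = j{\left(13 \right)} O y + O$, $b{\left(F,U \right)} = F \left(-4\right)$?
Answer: $\frac{544706}{26305} \approx 20.707$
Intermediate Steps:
$j{\left(J \right)} = -1 + J^{2} + 8 J$ ($j{\left(J \right)} = J + \left(-1 + J^{2} + 7 J\right) = -1 + J^{2} + 8 J$)
$b{\left(F,U \right)} = - 4 F$
$w{\left(O,y \right)} = -9 + O + 272 O y$ ($w{\left(O,y \right)} = -9 + \left(\left(-1 + 13^{2} + 8 \cdot 13\right) O y + O\right) = -9 + \left(\left(-1 + 169 + 104\right) O y + O\right) = -9 + \left(272 O y + O\right) = -9 + \left(O + 272 O y\right) = -9 + O + 272 O y$)
$\frac{-24056 + w{\left(-33,58 \right)}}{b{\left(218,-100 \right)} - 25433} = \frac{-24056 - \left(42 + 520608\right)}{\left(-4\right) 218 - 25433} = \frac{-24056 - 520650}{-872 - 25433} = \frac{-24056 - 520650}{-26305} = \left(-544706\right) \left(- \frac{1}{26305}\right) = \frac{544706}{26305}$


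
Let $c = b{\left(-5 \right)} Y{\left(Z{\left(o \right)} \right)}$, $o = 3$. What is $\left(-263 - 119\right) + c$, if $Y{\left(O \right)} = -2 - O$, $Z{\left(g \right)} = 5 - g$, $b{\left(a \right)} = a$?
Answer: $-362$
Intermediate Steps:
$c = 20$ ($c = - 5 \left(-2 - \left(5 - 3\right)\right) = - 5 \left(-2 - 2\right) = \left(-5\right) \left(-4\right) = 20$)
$\left(-263 - 119\right) + c = \left(-263 - 119\right) + 20 = -382 + 20 = -362$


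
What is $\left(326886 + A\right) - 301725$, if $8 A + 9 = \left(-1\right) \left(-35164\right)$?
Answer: $\frac{236443}{8} \approx 29555.0$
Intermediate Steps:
$A = \frac{35155}{8}$ ($A = - \frac{9}{8} + \frac{\left(-1\right) \left(-35164\right)}{8} = - \frac{9}{8} + \frac{1}{8} \cdot 35164 = - \frac{9}{8} + \frac{8791}{2} = \frac{35155}{8} \approx 4394.4$)
$\left(326886 + A\right) - 301725 = \left(326886 + \frac{35155}{8}\right) - 301725 = \frac{2650243}{8} - 301725 = \frac{236443}{8}$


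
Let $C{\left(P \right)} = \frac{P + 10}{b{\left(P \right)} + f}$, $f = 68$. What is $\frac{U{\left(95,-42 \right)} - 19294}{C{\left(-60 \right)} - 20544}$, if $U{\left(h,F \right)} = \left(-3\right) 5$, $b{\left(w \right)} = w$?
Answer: $\frac{77236}{82201} \approx 0.9396$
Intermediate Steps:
$C{\left(P \right)} = \frac{10 + P}{68 + P}$ ($C{\left(P \right)} = \frac{P + 10}{P + 68} = \frac{10 + P}{68 + P}$)
$U{\left(h,F \right)} = -15$
$\frac{U{\left(95,-42 \right)} - 19294}{C{\left(-60 \right)} - 20544} = \frac{-15 - 19294}{\frac{10 - 60}{68 - 60} - 20544} = - \frac{19309}{\frac{1}{8} \left(-50\right) - 20544} = - \frac{19309}{- \frac{25}{4} - 20544} = - \frac{19309}{- \frac{82201}{4}} = \left(-19309\right) \left(- \frac{4}{82201}\right) = \frac{77236}{82201}$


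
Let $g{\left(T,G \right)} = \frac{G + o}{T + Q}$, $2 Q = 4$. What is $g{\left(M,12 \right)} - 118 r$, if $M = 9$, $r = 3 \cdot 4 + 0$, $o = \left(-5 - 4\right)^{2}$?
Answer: $- \frac{15483}{11} \approx -1407.5$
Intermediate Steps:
$Q = 2$ ($Q = \frac{1}{2} \cdot 4 = 2$)
$o = 81$ ($o = \left(-9\right)^{2} = 81$)
$r = 12$ ($r = 12 + 0 = 12$)
$g{\left(T,G \right)} = \frac{81 + G}{2 + T}$ ($g{\left(T,G \right)} = \frac{G + 81}{T + 2} = \frac{81 + G}{2 + T}$)
$g{\left(M,12 \right)} - 118 r = \frac{81 + 12}{2 + 9} - 1416 = \frac{1}{11} \cdot 93 - 1416 = \frac{93}{11} - 1416 = - \frac{15483}{11}$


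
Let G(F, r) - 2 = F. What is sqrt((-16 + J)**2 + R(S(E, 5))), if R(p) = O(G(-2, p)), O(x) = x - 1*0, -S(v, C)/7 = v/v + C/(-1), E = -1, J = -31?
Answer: 47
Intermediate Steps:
S(v, C) = -7 + 7*C (S(v, C) = -7*(v/v + C/(-1)) = -7*(1 + C*(-1)) = -7*(1 - C) = -7 + 7*C)
G(F, r) = 2 + F
O(x) = x (O(x) = x + 0 = x)
R(p) = 0 (R(p) = 2 - 2 = 0)
sqrt((-16 + J)**2 + R(S(E, 5))) = sqrt((-16 - 31)**2 + 0) = sqrt((-47)**2 + 0) = sqrt(2209 + 0) = sqrt(2209) = 47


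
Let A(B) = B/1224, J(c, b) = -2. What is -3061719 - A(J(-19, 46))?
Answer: -1873772027/612 ≈ -3.0617e+6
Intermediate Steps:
A(B) = B/1224 (A(B) = B*(1/1224) = B/1224)
-3061719 - A(J(-19, 46)) = -3061719 - (-2)/1224 = -3061719 - 1*(-1/612) = -3061719 + 1/612 = -1873772027/612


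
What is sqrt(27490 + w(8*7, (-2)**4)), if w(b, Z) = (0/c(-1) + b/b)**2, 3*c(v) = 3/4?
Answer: sqrt(27491) ≈ 165.80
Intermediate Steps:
c(v) = 1/4 (c(v) = (3/4)/3 = (3*(1/4))/3 = (1/3)*(3/4) = 1/4)
w(b, Z) = 1 (w(b, Z) = (0/(1/4) + b/b)**2 = (0*4 + 1)**2 = (0 + 1)**2 = 1**2 = 1)
sqrt(27490 + w(8*7, (-2)**4)) = sqrt(27490 + 1) = sqrt(27491)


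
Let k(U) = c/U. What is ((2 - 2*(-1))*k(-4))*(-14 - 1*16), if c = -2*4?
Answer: -240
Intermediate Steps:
c = -8
k(U) = -8/U
((2 - 2*(-1))*k(-4))*(-14 - 1*16) = ((2 - 2*(-1))*(-8/(-4)))*(-14 - 1*16) = ((2 + 2)*(-8*(-¼)))*(-14 - 16) = (4*2)*(-30) = 8*(-30) = -240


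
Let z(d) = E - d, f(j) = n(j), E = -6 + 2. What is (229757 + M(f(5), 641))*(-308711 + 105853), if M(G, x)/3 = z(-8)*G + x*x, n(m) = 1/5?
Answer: -1483300130296/5 ≈ -2.9666e+11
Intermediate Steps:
E = -4
n(m) = ⅕
f(j) = ⅕
z(d) = -4 - d
M(G, x) = 3*x² + 12*G (M(G, x) = 3*((-4 - 1*(-8))*G + x*x) = 3*((-4 + 8)*G + x²) = 3*(4*G + x²) = 3*(x² + 4*G) = 3*x² + 12*G)
(229757 + M(f(5), 641))*(-308711 + 105853) = (229757 + (3*641² + 12*(⅕)))*(-308711 + 105853) = (229757 + (3*410881 + 12/5))*(-202858) = (229757 + (1232643 + 12/5))*(-202858) = (229757 + 6163227/5)*(-202858) = (7312012/5)*(-202858) = -1483300130296/5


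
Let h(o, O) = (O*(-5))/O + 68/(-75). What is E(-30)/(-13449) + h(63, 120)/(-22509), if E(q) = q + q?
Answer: 35749469/7568088525 ≈ 0.0047237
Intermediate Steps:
E(q) = 2*q
h(o, O) = -443/75 (h(o, O) = (-5*O)/O + 68*(-1/75) = -5 - 68/75 = -443/75)
E(-30)/(-13449) + h(63, 120)/(-22509) = (2*(-30))/(-13449) - 443/75/(-22509) = -60*(-1/13449) - 443/75*(-1/22509) = 20/4483 + 443/1688175 = 35749469/7568088525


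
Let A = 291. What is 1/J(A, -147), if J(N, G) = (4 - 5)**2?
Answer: 1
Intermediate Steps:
J(N, G) = 1 (J(N, G) = (-1)**2 = 1)
1/J(A, -147) = 1/1 = 1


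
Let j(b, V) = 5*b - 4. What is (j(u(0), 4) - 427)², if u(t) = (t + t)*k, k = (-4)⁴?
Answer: 185761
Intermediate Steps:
k = 256
u(t) = 512*t (u(t) = (t + t)*256 = (2*t)*256 = 512*t)
j(b, V) = -4 + 5*b
(j(u(0), 4) - 427)² = ((-4 + 5*(512*0)) - 427)² = ((-4 + 5*0) - 427)² = ((-4 + 0) - 427)² = (-4 - 427)² = (-431)² = 185761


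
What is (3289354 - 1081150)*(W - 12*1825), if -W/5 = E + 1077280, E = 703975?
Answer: -19715231747700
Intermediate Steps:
W = -8906275 (W = -5*(703975 + 1077280) = -5*1781255 = -8906275)
(3289354 - 1081150)*(W - 12*1825) = (3289354 - 1081150)*(-8906275 - 12*1825) = 2208204*(-8906275 - 21900) = 2208204*(-8928175) = -19715231747700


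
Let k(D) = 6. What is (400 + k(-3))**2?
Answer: 164836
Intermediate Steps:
(400 + k(-3))**2 = (400 + 6)**2 = 406**2 = 164836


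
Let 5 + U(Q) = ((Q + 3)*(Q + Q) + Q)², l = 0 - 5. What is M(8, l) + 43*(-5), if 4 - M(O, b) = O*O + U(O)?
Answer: -34126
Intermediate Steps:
l = -5
U(Q) = -5 + (Q + 2*Q*(3 + Q))² (U(Q) = -5 + ((Q + 3)*(Q + Q) + Q)² = -5 + ((3 + Q)*(2*Q) + Q)² = -5 + (2*Q*(3 + Q) + Q)² = -5 + (Q + 2*Q*(3 + Q))²)
M(O, b) = 9 - O² - O²*(7 + 2*O)² (M(O, b) = 4 - (O*O + (-5 + O²*(7 + 2*O)²)) = 4 - (O² + (-5 + O²*(7 + 2*O)²)) = 4 - (-5 + O² + O²*(7 + 2*O)²) = 4 + (5 - O² - O²*(7 + 2*O)²) = 9 - O² - O²*(7 + 2*O)²)
M(8, l) + 43*(-5) = (9 - 1*8² - 1*8²*(7 + 2*8)²) + 43*(-5) = (9 - 1*64 - 1*64*(7 + 16)²) - 215 = (9 - 64 - 1*64*23²) - 215 = (9 - 64 - 1*64*529) - 215 = (9 - 64 - 33856) - 215 = -33911 - 215 = -34126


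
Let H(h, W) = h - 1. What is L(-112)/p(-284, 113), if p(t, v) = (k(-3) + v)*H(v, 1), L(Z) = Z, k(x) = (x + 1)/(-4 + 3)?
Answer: -1/115 ≈ -0.0086956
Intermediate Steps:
H(h, W) = -1 + h
k(x) = -1 - x (k(x) = (1 + x)/(-1) = (1 + x)*(-1) = -1 - x)
p(t, v) = (-1 + v)*(2 + v) (p(t, v) = ((-1 - 1*(-3)) + v)*(-1 + v) = ((-1 + 3) + v)*(-1 + v) = (2 + v)*(-1 + v) = (-1 + v)*(2 + v))
L(-112)/p(-284, 113) = -112*1/((-1 + 113)*(2 + 113)) = -112/(112*115) = -112/12880 = -112*1/12880 = -1/115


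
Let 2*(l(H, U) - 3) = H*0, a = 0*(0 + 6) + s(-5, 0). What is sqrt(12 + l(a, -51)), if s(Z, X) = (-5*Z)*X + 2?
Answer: sqrt(15) ≈ 3.8730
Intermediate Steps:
s(Z, X) = 2 - 5*X*Z (s(Z, X) = -5*X*Z + 2 = 2 - 5*X*Z)
a = 2 (a = 0*(0 + 6) + (2 - 5*0*(-5)) = 0*6 + (2 + 0) = 0 + 2 = 2)
l(H, U) = 3 (l(H, U) = 3 + (H*0)/2 = 3 + (1/2)*0 = 3 + 0 = 3)
sqrt(12 + l(a, -51)) = sqrt(12 + 3) = sqrt(15)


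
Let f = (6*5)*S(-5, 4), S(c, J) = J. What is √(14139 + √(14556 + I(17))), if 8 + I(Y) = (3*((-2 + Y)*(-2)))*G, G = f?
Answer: √(14139 + 2*√937) ≈ 119.16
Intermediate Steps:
f = 120 (f = (6*5)*4 = 30*4 = 120)
G = 120
I(Y) = 1432 - 720*Y (I(Y) = -8 + (3*((-2 + Y)*(-2)))*120 = -8 + (3*(4 - 2*Y))*120 = -8 + (12 - 6*Y)*120 = -8 + (1440 - 720*Y) = 1432 - 720*Y)
√(14139 + √(14556 + I(17))) = √(14139 + √(14556 + (1432 - 720*17))) = √(14139 + √(14556 + (1432 - 12240))) = √(14139 + √(14556 - 10808)) = √(14139 + √3748) = √(14139 + 2*√937)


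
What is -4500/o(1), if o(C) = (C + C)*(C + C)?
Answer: -1125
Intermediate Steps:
o(C) = 4*C² (o(C) = (2*C)*(2*C) = 4*C²)
-4500/o(1) = -4500/(4*1²) = -4500/(4*1) = -4500/4 = -4500*¼ = -1125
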